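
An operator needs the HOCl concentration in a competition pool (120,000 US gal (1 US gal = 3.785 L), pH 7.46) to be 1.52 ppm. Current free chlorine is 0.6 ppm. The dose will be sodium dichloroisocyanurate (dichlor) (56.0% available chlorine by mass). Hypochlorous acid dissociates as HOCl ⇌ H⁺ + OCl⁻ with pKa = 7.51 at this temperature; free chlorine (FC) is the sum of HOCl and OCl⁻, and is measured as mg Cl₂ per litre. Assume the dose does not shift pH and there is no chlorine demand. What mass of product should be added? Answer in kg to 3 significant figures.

Volume: 120,000 US gal × 3.785 L/gal = 454,200 L.
[OCl⁻]/[HOCl] = 10^(pH − pKa) = 10^(7.46 − 7.51) = 0.8913; fraction as HOCl = 1/(1 + 0.8913) = 0.5288.
Free chlorine required for 1.52 ppm HOCl: 1.52 / 0.5288 = 2.875 ppm.
FC to add: 2.875 − 0.6 = 2.275 mg/L as Cl₂.
Cl₂ equivalent: 2.275 mg/L × 454,200 L = 1033 g.
Product at 56.0% available Cl: 1033 / 0.56 = 1845 g.

1.84 kg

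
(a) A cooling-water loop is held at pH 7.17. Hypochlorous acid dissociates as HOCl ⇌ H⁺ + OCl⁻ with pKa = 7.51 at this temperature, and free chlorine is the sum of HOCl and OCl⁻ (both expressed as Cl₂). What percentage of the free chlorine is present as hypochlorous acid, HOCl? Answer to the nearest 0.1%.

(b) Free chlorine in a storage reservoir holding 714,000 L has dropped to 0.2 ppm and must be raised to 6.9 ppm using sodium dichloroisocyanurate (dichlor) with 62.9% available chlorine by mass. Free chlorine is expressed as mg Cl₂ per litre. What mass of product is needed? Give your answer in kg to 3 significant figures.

(a) [OCl⁻]/[HOCl] = 10^(pH − pKa) = 10^(7.17 − 7.51) = 10^-0.34 = 0.4571.
(a) Fraction as HOCl = 1 / (1 + 0.4571) = 0.6863.

(b) Chlorine deficit: 6.9 − 0.2 = 6.7 ppm = 6.7 mg/L as Cl₂.
(b) Cl₂ equivalent needed: 6.7 mg/L × 714,000 L = 4,784,000 mg = 4784 g.
(b) Product at 62.9% available chlorine: 4784 / 0.629 = 7605 g.

(a) 68.6%; (b) 7.61 kg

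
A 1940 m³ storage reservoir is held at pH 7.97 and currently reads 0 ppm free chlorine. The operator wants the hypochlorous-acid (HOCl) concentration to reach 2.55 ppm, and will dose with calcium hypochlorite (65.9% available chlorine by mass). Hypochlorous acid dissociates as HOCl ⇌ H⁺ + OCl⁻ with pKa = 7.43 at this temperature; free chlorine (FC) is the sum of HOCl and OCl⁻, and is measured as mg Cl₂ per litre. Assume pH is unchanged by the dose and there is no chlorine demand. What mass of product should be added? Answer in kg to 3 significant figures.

Volume: 1940 m³ = 1,940,000 L.
[OCl⁻]/[HOCl] = 10^(pH − pKa) = 10^(7.97 − 7.43) = 3.467; fraction as HOCl = 1/(1 + 3.467) = 0.2238.
Free chlorine required for 2.55 ppm HOCl: 2.55 / 0.2238 = 11.39 ppm.
FC to add: 11.39 − 0 = 11.39 mg/L as Cl₂.
Cl₂ equivalent: 11.39 mg/L × 1,940,000 L = 22,100 g.
Product at 65.9% available Cl: 22,100 / 0.659 = 33,540 g.

33.5 kg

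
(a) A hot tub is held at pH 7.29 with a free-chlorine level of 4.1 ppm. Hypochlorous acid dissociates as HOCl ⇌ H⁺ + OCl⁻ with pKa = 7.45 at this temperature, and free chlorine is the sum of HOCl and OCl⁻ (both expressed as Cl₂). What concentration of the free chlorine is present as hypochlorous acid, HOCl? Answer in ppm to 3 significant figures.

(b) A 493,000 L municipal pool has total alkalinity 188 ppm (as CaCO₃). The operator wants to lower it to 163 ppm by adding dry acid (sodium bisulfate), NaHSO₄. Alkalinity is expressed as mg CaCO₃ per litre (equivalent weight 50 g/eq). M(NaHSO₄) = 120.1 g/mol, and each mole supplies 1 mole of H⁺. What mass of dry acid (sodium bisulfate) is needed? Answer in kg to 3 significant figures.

(a) 2.42 ppm; (b) 29.6 kg

(a) [OCl⁻]/[HOCl] = 10^(pH − pKa) = 10^(7.29 − 7.45) = 10^-0.16 = 0.6918.
(a) Fraction as HOCl = 1 / (1 + 0.6918) = 0.5911.
(a) HOCl = 0.5911 × 4.1 ppm = 2.423 ppm.

(b) Alkalinity to neutralize: (188 − 163) = 25 mg/L as CaCO₃ × 493,000 L = 12,320 g as CaCO₃.
(b) Equivalents of H⁺ required: 12,320 ÷ 50 g/eq = 246.5 eq = 246.5 mol NaHSO₄.
(b) Mass of NaHSO₄: 246.5 × 120.1 = 29,600 g.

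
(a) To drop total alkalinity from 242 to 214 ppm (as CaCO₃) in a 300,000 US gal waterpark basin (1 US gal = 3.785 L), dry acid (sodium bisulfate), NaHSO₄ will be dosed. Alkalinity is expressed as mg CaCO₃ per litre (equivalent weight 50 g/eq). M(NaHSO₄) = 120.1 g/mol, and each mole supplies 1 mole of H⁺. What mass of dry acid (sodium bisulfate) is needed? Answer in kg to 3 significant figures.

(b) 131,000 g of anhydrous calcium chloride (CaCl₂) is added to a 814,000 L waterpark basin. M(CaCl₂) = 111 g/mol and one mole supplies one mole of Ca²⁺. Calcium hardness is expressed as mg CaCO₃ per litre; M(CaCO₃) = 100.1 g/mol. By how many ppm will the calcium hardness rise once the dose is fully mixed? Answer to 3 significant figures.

(a) Volume: 300,000 US gal × 3.785 L/gal = 1,135,500 L.
(a) Alkalinity to neutralize: (242 − 214) = 28 mg/L as CaCO₃ × 1,135,500 L = 31,790 g as CaCO₃.
(a) Equivalents of H⁺ required: 31,790 ÷ 50 g/eq = 635.9 eq = 635.9 mol NaHSO₄.
(a) Mass of NaHSO₄: 635.9 × 120.1 = 76,370 g.

(b) Moles of Ca²⁺: 131,000 g ÷ 111 g/mol = 1180 mol.
(b) As CaCO₃: 1180 mol × 100.1 g/mol = 118,100 g.
(b) Rise: 118,100 g / 814,000 L × 1000 = 145.1 mg/L.

(a) 76.4 kg; (b) 145 ppm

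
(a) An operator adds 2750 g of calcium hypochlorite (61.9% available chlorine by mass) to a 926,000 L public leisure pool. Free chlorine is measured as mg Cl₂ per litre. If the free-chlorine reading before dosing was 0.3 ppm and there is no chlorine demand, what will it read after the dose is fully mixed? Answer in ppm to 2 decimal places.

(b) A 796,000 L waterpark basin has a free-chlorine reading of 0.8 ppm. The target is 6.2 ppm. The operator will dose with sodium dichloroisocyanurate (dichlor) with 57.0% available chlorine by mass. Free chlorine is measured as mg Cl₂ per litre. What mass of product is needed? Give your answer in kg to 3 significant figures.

(a) 2.14 ppm; (b) 7.54 kg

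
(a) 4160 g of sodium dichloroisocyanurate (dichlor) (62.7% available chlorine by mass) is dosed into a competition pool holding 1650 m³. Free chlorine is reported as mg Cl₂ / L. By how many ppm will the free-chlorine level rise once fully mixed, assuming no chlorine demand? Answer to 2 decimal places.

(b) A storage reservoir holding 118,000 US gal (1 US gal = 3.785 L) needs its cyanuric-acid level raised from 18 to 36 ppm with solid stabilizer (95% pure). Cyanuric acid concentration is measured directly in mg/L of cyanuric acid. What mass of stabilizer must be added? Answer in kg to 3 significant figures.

(a) Volume: 1650 m³ = 1,650,000 L.
(a) Available chlorine delivered: 4160 g × 0.627 = 2608 g as Cl₂.
(a) Concentration rise: 2608 g / 1,650,000 L = 1.581 mg/L = 1.58 ppm.

(b) Volume: 118,000 US gal × 3.785 L/gal = 446,630 L.
(b) CYA to add: (36 − 18) = 18 mg/L × 446,630 L = 8039 g cyanuric acid.
(b) At 95% purity: 8039 / 0.95 = 8462 g product.

(a) 1.58 ppm; (b) 8.46 kg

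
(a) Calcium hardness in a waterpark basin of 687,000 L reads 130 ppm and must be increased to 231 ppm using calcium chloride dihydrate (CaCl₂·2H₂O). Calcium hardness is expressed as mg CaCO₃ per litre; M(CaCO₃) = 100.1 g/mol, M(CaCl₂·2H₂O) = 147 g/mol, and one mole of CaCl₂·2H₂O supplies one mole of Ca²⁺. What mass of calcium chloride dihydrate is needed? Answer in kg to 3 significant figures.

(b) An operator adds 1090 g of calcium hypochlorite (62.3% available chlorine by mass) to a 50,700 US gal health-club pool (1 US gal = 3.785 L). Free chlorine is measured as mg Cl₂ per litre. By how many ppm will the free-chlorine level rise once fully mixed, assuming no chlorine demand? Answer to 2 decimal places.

(a) Hardness to add: (231 − 130) = 101 mg/L as CaCO₃ × 687,000 L = 69,390 g as CaCO₃.
(a) Moles of Ca²⁺ (1 mol Ca²⁺ ≡ 1 mol CaCO₃): 69,390 / 100.1 g/mol = 693.2 mol.
(a) Mass of CaCl₂·2H₂O: 693.2 × 147 = 101,900 g.

(b) Volume: 50,700 US gal × 3.785 L/gal = 191,900 L.
(b) Available chlorine delivered: 1090 g × 0.623 = 679.1 g as Cl₂.
(b) Concentration rise: 679.1 g / 191,900 L = 3.539 mg/L = 3.54 ppm.

(a) 102 kg; (b) 3.54 ppm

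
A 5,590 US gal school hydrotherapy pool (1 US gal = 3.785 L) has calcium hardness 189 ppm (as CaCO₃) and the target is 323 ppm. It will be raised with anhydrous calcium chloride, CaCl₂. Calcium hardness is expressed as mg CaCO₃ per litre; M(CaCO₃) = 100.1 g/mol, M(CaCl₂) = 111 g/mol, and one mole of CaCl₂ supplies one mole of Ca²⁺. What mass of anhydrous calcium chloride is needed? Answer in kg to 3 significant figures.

3.14 kg

Volume: 5,590 US gal × 3.785 L/gal = 21,158 L.
Hardness to add: (323 − 189) = 134 mg/L as CaCO₃ × 21,158 L = 2835 g as CaCO₃.
Moles of Ca²⁺ (1 mol Ca²⁺ ≡ 1 mol CaCO₃): 2835 / 100.1 g/mol = 28.32 mol.
Mass of CaCl₂: 28.32 × 111 = 3144 g.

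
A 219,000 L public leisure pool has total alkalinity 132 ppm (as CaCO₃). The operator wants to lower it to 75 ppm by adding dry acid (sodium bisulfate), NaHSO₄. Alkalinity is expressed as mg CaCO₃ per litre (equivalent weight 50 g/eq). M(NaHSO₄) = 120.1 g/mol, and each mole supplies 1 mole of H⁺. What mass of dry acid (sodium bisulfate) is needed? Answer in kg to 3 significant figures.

30.0 kg

Alkalinity to neutralize: (132 − 75) = 57 mg/L as CaCO₃ × 219,000 L = 12,480 g as CaCO₃.
Equivalents of H⁺ required: 12,480 ÷ 50 g/eq = 249.7 eq = 249.7 mol NaHSO₄.
Mass of NaHSO₄: 249.7 × 120.1 = 29,980 g.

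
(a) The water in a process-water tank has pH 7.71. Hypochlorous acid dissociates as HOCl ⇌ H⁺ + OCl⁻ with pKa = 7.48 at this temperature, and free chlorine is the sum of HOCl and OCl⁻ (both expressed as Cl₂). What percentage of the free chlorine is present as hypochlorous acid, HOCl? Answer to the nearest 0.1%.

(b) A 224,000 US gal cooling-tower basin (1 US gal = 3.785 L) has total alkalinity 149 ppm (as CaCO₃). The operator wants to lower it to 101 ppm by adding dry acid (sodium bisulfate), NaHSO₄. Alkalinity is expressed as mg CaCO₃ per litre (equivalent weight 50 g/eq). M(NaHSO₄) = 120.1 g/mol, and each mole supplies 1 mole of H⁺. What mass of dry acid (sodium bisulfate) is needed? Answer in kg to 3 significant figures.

(a) [OCl⁻]/[HOCl] = 10^(pH − pKa) = 10^(7.71 − 7.48) = 10^0.23 = 1.698.
(a) Fraction as HOCl = 1 / (1 + 1.698) = 0.3706.

(b) Volume: 224,000 US gal × 3.785 L/gal = 847,840 L.
(b) Alkalinity to neutralize: (149 − 101) = 48 mg/L as CaCO₃ × 847,840 L = 40,700 g as CaCO₃.
(b) Equivalents of H⁺ required: 40,700 ÷ 50 g/eq = 813.9 eq = 813.9 mol NaHSO₄.
(b) Mass of NaHSO₄: 813.9 × 120.1 = 97,750 g.

(a) 37.1%; (b) 97.8 kg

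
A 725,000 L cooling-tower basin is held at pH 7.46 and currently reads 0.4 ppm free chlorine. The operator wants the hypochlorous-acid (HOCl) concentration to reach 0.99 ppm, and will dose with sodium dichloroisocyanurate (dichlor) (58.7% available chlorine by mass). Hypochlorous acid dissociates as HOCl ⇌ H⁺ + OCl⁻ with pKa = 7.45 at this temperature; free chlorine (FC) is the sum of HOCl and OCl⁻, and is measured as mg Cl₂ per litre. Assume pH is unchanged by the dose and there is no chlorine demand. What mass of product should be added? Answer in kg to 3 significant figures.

1.98 kg

[OCl⁻]/[HOCl] = 10^(pH − pKa) = 10^(7.46 − 7.45) = 1.023; fraction as HOCl = 1/(1 + 1.023) = 0.4942.
Free chlorine required for 0.99 ppm HOCl: 0.99 / 0.4942 = 2.003 ppm.
FC to add: 2.003 − 0.4 = 1.603 mg/L as Cl₂.
Cl₂ equivalent: 1.603 mg/L × 725,000 L = 1162 g.
Product at 58.7% available Cl: 1162 / 0.587 = 1980 g.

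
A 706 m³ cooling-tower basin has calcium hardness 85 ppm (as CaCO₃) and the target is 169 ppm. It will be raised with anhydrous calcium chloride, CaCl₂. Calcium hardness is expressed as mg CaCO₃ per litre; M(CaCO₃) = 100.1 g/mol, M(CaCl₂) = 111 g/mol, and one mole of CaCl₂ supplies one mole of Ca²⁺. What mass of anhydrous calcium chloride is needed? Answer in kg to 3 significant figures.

65.8 kg

Volume: 706 m³ = 706,000 L.
Hardness to add: (169 − 85) = 84 mg/L as CaCO₃ × 706,000 L = 59,300 g as CaCO₃.
Moles of Ca²⁺ (1 mol Ca²⁺ ≡ 1 mol CaCO₃): 59,300 / 100.1 g/mol = 592.4 mol.
Mass of CaCl₂: 592.4 × 111 = 65,760 g.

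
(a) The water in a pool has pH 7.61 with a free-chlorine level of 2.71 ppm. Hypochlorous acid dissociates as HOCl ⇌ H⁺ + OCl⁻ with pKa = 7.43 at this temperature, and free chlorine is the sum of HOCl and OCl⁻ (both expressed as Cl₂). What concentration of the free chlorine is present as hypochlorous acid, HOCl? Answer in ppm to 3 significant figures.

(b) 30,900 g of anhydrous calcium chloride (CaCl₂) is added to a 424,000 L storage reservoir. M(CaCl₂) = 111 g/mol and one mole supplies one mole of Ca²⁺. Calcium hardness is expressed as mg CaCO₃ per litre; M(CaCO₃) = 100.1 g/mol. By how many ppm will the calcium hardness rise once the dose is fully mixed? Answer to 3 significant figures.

(a) 1.08 ppm; (b) 65.7 ppm

(a) [OCl⁻]/[HOCl] = 10^(pH − pKa) = 10^(7.61 − 7.43) = 10^0.18 = 1.514.
(a) Fraction as HOCl = 1 / (1 + 1.514) = 0.3978.
(a) HOCl = 0.3978 × 2.71 ppm = 1.078 ppm.

(b) Moles of Ca²⁺: 30,900 g ÷ 111 g/mol = 278.4 mol.
(b) As CaCO₃: 278.4 mol × 100.1 g/mol = 27,870 g.
(b) Rise: 27,870 g / 424,000 L × 1000 = 65.72 mg/L.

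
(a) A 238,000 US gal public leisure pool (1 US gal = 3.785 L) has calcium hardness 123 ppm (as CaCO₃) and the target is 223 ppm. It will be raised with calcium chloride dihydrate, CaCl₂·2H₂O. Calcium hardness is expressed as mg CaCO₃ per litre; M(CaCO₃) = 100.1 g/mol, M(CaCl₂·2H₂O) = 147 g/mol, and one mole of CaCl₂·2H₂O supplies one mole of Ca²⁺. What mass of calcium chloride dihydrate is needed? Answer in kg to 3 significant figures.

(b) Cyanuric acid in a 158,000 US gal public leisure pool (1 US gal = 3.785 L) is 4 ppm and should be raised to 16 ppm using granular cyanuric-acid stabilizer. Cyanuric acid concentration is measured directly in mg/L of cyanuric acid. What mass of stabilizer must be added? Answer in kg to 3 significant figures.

(a) 132 kg; (b) 7.18 kg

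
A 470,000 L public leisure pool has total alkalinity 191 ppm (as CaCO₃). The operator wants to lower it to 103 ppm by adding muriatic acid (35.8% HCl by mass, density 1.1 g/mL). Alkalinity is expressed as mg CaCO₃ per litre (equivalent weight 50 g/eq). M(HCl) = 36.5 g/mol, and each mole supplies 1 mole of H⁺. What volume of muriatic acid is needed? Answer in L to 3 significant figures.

76.7 L

Alkalinity to neutralize: (191 − 103) = 88 mg/L as CaCO₃ × 470,000 L = 41,360 g as CaCO₃.
Equivalents of H⁺ required: 41,360 ÷ 50 g/eq = 827.2 eq = 827.2 mol HCl.
Mass of HCl: 827.2 × 36.5 = 30,190 g.
Mass of 35.8% solution: 30,190 / 0.358 = 84,340 g.
Volume: 84,340 g ÷ 1.1 g/mL = 76,670 mL.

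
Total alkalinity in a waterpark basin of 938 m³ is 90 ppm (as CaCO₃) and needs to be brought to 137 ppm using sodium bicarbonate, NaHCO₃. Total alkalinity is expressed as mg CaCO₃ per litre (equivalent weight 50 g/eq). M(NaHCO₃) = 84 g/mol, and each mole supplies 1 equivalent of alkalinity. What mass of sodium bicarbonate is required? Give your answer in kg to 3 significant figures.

Volume: 938 m³ = 938,000 L.
Alkalinity to add: (137 − 90) = 47 mg/L as CaCO₃ × 938,000 L = 44,090 g as CaCO₃.
Equivalents: 44,090 g ÷ 50 g/eq = 881.7 eq.
NaHCO₃ supplies 1 eq per mole → 881.7 mol.
Mass: 881.7 mol × 84 g/mol = 74,060 g.

74.1 kg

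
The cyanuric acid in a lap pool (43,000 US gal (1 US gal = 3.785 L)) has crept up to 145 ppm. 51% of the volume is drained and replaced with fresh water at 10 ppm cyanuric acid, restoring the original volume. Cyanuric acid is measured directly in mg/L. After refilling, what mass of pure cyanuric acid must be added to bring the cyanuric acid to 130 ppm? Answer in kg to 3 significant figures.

8.76 kg

Volume: 43,000 US gal × 3.785 L/gal = 162,755 L.
After draining 51% and refilling: 145 × 0.49 + 10 × 0.51 = 76.15 ppm.
Deficit to target: 130 − 76.15 = 53.85 mg/L.
Mass: 53.85 mg/L × 162,755 L = 8764 g cyanuric acid.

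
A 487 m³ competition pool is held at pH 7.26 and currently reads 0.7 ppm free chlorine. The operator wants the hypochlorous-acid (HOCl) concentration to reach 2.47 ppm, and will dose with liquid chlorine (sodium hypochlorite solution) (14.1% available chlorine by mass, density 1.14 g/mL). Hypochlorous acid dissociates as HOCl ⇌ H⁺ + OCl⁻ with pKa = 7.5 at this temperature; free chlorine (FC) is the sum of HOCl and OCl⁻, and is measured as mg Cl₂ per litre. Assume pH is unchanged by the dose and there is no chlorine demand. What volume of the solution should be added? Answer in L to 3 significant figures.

9.67 L

Volume: 487 m³ = 487,000 L.
[OCl⁻]/[HOCl] = 10^(pH − pKa) = 10^(7.26 − 7.5) = 0.5754; fraction as HOCl = 1/(1 + 0.5754) = 0.6347.
Free chlorine required for 2.47 ppm HOCl: 2.47 / 0.6347 = 3.891 ppm.
FC to add: 3.891 − 0.7 = 3.191 mg/L as Cl₂.
Cl₂ equivalent: 3.191 mg/L × 487,000 L = 1554 g.
Product at 14.1% available Cl: 1554 / 0.141 = 11,020 g.
Volume: 11,020 g ÷ 1.14 g/mL = 9669 mL.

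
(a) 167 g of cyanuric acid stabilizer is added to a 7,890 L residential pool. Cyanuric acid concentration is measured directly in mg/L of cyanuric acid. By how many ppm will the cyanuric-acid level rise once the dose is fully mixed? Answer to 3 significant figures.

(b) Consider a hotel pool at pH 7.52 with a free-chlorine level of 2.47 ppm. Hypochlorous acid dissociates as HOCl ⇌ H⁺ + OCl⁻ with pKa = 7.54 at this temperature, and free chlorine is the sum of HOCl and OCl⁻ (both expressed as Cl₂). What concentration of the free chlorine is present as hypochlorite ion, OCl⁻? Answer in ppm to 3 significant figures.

(a) 21.2 ppm; (b) 1.21 ppm

(a) Rise: 167 g / 7,890 L × 1000 = 21.17 mg/L.

(b) [OCl⁻]/[HOCl] = 10^(pH − pKa) = 10^(7.52 − 7.54) = 10^-0.02 = 0.955.
(b) Fraction as HOCl = 1 / (1 + 0.955) = 0.5115.
(b) OCl⁻ = (1 − 0.5115) × 2.47 ppm = 1.207 ppm.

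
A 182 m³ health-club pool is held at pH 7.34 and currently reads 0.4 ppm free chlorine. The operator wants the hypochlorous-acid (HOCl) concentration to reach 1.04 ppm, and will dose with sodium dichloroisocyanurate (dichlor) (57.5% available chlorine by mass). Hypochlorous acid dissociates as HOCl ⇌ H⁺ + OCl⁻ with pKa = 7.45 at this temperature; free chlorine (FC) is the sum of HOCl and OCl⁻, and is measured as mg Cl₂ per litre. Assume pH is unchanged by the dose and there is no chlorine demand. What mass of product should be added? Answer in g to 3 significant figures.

458 g

Volume: 182 m³ = 182,000 L.
[OCl⁻]/[HOCl] = 10^(pH − pKa) = 10^(7.34 − 7.45) = 0.7762; fraction as HOCl = 1/(1 + 0.7762) = 0.563.
Free chlorine required for 1.04 ppm HOCl: 1.04 / 0.563 = 1.847 ppm.
FC to add: 1.847 − 0.4 = 1.447 mg/L as Cl₂.
Cl₂ equivalent: 1.447 mg/L × 182,000 L = 263.4 g.
Product at 57.5% available Cl: 263.4 / 0.575 = 458.1 g.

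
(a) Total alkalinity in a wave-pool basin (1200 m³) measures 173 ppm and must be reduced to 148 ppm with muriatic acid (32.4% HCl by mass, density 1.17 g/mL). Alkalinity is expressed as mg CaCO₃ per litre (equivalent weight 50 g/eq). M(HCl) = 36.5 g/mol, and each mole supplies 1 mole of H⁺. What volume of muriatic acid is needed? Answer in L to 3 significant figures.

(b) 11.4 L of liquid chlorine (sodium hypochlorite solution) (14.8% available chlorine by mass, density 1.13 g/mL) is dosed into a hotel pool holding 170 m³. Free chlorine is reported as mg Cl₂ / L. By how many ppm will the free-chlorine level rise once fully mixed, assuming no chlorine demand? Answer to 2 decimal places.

(a) 57.8 L; (b) 11.21 ppm

(a) Volume: 1200 m³ = 1,200,000 L.
(a) Alkalinity to neutralize: (173 − 148) = 25 mg/L as CaCO₃ × 1,200,000 L = 30,000 g as CaCO₃.
(a) Equivalents of H⁺ required: 30,000 ÷ 50 g/eq = 600 eq = 600 mol HCl.
(a) Mass of HCl: 600 × 36.5 = 21,900 g.
(a) Mass of 32.4% solution: 21,900 / 0.324 = 67,590 g.
(a) Volume: 67,590 g ÷ 1.17 g/mL = 57,770 mL.

(b) Volume: 170 m³ = 170,000 L.
(b) Mass of solution: 11.4 L × 1000 mL/L × 1.13 g/mL = 12,880 g.
(b) Available chlorine delivered: 12,880 g × 0.148 = 1907 g as Cl₂.
(b) Concentration rise: 1907 g / 170,000 L = 11.21 mg/L = 11.21 ppm.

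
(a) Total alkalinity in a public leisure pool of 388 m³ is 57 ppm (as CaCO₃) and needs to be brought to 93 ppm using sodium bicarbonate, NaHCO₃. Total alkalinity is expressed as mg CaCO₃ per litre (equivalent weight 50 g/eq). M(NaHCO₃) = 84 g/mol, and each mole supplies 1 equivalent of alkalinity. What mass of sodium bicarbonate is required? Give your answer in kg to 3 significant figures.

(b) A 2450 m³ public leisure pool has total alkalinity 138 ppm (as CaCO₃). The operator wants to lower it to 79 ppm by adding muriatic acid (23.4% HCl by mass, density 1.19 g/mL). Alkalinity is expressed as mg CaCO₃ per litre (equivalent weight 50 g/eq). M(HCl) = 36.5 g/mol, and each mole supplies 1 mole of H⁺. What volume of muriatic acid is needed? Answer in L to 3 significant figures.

(a) 23.5 kg; (b) 379 L

(a) Volume: 388 m³ = 388,000 L.
(a) Alkalinity to add: (93 − 57) = 36 mg/L as CaCO₃ × 388,000 L = 13,970 g as CaCO₃.
(a) Equivalents: 13,970 g ÷ 50 g/eq = 279.4 eq.
(a) NaHCO₃ supplies 1 eq per mole → 279.4 mol.
(a) Mass: 279.4 mol × 84 g/mol = 23,470 g.

(b) Volume: 2450 m³ = 2,450,000 L.
(b) Alkalinity to neutralize: (138 − 79) = 59 mg/L as CaCO₃ × 2,450,000 L = 144,600 g as CaCO₃.
(b) Equivalents of H⁺ required: 144,600 ÷ 50 g/eq = 2891 eq = 2891 mol HCl.
(b) Mass of HCl: 2891 × 36.5 = 105,500 g.
(b) Mass of 23.4% solution: 105,500 / 0.234 = 450,900 g.
(b) Volume: 450,900 g ÷ 1.19 g/mL = 378,900 mL.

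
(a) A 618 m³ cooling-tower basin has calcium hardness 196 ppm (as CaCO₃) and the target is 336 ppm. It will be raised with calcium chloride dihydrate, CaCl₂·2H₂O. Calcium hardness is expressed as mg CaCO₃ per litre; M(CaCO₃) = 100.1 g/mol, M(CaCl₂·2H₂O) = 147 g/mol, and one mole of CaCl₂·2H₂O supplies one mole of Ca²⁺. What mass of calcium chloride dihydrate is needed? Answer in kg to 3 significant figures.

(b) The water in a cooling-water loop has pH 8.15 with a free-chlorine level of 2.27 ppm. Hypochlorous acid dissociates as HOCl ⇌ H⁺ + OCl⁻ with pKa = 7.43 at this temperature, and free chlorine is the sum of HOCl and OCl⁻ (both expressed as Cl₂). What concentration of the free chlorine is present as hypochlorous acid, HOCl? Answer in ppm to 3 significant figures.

(a) 127 kg; (b) 0.363 ppm

(a) Volume: 618 m³ = 618,000 L.
(a) Hardness to add: (336 − 196) = 140 mg/L as CaCO₃ × 618,000 L = 86,520 g as CaCO₃.
(a) Moles of Ca²⁺ (1 mol Ca²⁺ ≡ 1 mol CaCO₃): 86,520 / 100.1 g/mol = 864.3 mol.
(a) Mass of CaCl₂·2H₂O: 864.3 × 147 = 127,100 g.

(b) [OCl⁻]/[HOCl] = 10^(pH − pKa) = 10^(8.15 − 7.43) = 10^0.72 = 5.248.
(b) Fraction as HOCl = 1 / (1 + 5.248) = 0.16.
(b) HOCl = 0.16 × 2.27 ppm = 0.3633 ppm.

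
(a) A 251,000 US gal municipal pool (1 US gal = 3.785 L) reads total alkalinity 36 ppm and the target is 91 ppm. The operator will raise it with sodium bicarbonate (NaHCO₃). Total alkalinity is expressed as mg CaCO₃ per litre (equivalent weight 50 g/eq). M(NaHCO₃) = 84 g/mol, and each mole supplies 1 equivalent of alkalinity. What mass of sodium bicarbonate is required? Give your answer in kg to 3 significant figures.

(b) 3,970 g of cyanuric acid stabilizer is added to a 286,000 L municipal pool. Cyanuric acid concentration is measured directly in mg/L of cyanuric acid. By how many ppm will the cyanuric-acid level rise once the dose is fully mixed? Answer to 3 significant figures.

(a) Volume: 251,000 US gal × 3.785 L/gal = 950,035 L.
(a) Alkalinity to add: (91 − 36) = 55 mg/L as CaCO₃ × 950,035 L = 52,250 g as CaCO₃.
(a) Equivalents: 52,250 g ÷ 50 g/eq = 1045 eq.
(a) NaHCO₃ supplies 1 eq per mole → 1045 mol.
(a) Mass: 1045 mol × 84 g/mol = 87,780 g.

(b) Rise: 3,970 g / 286,000 L × 1000 = 13.88 mg/L.

(a) 87.8 kg; (b) 13.9 ppm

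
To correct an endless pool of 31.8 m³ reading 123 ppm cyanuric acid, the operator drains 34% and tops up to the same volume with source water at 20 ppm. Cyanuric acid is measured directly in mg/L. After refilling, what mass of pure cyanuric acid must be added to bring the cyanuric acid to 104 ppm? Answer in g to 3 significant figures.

509 g

Volume: 31.8 m³ = 31,800 L.
After draining 34% and refilling: 123 × 0.66 + 20 × 0.34 = 87.98 ppm.
Deficit to target: 104 − 87.98 = 16.02 mg/L.
Mass: 16.02 mg/L × 31,800 L = 509.4 g cyanuric acid.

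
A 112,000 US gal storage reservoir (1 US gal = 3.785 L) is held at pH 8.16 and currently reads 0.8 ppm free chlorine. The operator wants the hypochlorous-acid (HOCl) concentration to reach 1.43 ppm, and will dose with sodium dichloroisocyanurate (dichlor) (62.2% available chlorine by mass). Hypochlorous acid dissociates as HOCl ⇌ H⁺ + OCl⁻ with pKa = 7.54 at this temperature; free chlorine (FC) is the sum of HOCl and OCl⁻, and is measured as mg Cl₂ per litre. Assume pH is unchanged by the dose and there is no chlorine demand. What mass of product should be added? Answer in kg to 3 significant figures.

4.49 kg

Volume: 112,000 US gal × 3.785 L/gal = 423,920 L.
[OCl⁻]/[HOCl] = 10^(pH − pKa) = 10^(8.16 − 7.54) = 4.169; fraction as HOCl = 1/(1 + 4.169) = 0.1935.
Free chlorine required for 1.43 ppm HOCl: 1.43 / 0.1935 = 7.391 ppm.
FC to add: 7.391 − 0.8 = 6.591 mg/L as Cl₂.
Cl₂ equivalent: 6.591 mg/L × 423,920 L = 2794 g.
Product at 62.2% available Cl: 2794 / 0.622 = 4492 g.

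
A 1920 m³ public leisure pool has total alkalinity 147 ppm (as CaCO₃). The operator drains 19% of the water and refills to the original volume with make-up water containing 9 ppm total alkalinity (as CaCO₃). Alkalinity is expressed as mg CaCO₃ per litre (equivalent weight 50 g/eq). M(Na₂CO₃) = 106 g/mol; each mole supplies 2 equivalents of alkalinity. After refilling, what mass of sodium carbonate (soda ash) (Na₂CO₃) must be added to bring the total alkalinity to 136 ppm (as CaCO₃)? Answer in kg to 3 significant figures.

Volume: 1920 m³ = 1,920,000 L.
After draining 19% and refilling: 147 × 0.81 + 9 × 0.19 = 120.78 ppm.
Deficit to target: 136 − 120.78 = 15.22 mg/L.
As CaCO₃: 15.22 mg/L × 1,920,000 L = 29,220 g; ÷ 50 g/eq ÷ 2 = 292.2 mol Na₂CO₃.
Mass: 292.2 × 106 = 30,980 g.

31.0 kg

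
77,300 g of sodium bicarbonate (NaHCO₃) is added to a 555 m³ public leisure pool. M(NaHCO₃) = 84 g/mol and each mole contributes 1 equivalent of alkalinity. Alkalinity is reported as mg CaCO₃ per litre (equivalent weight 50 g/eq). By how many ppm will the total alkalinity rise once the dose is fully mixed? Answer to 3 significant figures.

82.9 ppm

Volume: 555 m³ = 555,000 L.
Moles of NaHCO₃: 77,300 g ÷ 84 g/mol = 920.2 mol → 920.2 eq of alkalinity.
As CaCO₃: 920.2 eq × 50 g/eq = 46,010 g.
Rise: 46,010 g / 555,000 L × 1000 = 82.9 mg/L.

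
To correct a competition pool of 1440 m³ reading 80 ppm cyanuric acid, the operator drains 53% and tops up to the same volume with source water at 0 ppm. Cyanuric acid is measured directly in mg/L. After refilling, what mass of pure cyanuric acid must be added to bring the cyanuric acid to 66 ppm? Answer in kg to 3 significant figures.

Volume: 1440 m³ = 1,440,000 L.
After draining 53% and refilling: 80 × 0.47 + 0 × 0.53 = 37.6 ppm.
Deficit to target: 66 − 37.6 = 28.4 mg/L.
Mass: 28.4 mg/L × 1,440,000 L = 40,900 g cyanuric acid.

40.9 kg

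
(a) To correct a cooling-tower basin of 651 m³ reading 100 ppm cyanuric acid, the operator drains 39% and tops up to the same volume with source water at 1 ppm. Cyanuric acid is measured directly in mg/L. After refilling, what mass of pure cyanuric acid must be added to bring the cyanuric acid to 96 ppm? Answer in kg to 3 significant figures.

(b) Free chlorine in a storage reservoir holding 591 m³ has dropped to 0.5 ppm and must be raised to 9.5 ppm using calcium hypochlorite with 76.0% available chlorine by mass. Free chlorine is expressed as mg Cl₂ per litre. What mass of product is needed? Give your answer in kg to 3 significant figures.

(a) Volume: 651 m³ = 651,000 L.
(a) After draining 39% and refilling: 100 × 0.61 + 1 × 0.39 = 61.39 ppm.
(a) Deficit to target: 96 − 61.39 = 34.61 mg/L.
(a) Mass: 34.61 mg/L × 651,000 L = 22,530 g cyanuric acid.

(b) Volume: 591 m³ = 591,000 L.
(b) Chlorine deficit: 9.5 − 0.5 = 9 ppm = 9 mg/L as Cl₂.
(b) Cl₂ equivalent needed: 9 mg/L × 591,000 L = 5,319,000 mg = 5319 g.
(b) Product at 76.0% available chlorine: 5319 / 0.76 = 6999 g.

(a) 22.5 kg; (b) 7.00 kg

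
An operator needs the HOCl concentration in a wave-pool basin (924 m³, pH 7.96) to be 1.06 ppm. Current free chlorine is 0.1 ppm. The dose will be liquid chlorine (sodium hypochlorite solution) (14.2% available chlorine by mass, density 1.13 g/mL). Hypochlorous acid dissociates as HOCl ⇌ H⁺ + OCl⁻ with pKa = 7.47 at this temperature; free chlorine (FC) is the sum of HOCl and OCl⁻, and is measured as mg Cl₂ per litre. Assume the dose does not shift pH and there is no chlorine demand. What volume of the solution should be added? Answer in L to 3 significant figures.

Volume: 924 m³ = 924,000 L.
[OCl⁻]/[HOCl] = 10^(pH − pKa) = 10^(7.96 − 7.47) = 3.09; fraction as HOCl = 1/(1 + 3.09) = 0.2445.
Free chlorine required for 1.06 ppm HOCl: 1.06 / 0.2445 = 4.336 ppm.
FC to add: 4.336 − 0.1 = 4.236 mg/L as Cl₂.
Cl₂ equivalent: 4.236 mg/L × 924,000 L = 3914 g.
Product at 14.2% available Cl: 3914 / 0.142 = 27,560 g.
Volume: 27,560 g ÷ 1.13 g/mL = 24,390 mL.

24.4 L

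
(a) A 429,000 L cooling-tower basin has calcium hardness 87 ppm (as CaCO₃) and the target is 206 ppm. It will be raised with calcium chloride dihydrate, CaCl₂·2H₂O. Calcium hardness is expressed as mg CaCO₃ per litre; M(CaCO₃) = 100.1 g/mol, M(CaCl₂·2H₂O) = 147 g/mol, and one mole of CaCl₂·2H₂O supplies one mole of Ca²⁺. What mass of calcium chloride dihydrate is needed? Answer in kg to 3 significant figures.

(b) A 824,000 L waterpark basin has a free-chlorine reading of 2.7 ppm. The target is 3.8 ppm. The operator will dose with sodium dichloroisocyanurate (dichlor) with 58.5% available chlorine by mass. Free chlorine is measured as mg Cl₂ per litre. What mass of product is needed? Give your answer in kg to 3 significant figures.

(a) 75.0 kg; (b) 1.55 kg

(a) Hardness to add: (206 − 87) = 119 mg/L as CaCO₃ × 429,000 L = 51,050 g as CaCO₃.
(a) Moles of Ca²⁺ (1 mol Ca²⁺ ≡ 1 mol CaCO₃): 51,050 / 100.1 g/mol = 510 mol.
(a) Mass of CaCl₂·2H₂O: 510 × 147 = 74,970 g.

(b) Chlorine deficit: 3.8 − 2.7 = 1.1 ppm = 1.1 mg/L as Cl₂.
(b) Cl₂ equivalent needed: 1.1 mg/L × 824,000 L = 906,400 mg = 906.4 g.
(b) Product at 58.5% available chlorine: 906.4 / 0.585 = 1549 g.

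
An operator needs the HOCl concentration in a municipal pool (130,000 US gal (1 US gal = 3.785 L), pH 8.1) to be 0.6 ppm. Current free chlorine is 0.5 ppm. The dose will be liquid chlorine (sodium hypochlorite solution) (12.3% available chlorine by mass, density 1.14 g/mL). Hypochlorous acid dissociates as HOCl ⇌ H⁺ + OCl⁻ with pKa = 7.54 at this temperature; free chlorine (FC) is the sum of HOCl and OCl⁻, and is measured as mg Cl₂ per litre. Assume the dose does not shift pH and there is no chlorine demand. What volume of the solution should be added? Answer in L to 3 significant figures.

Volume: 130,000 US gal × 3.785 L/gal = 492,050 L.
[OCl⁻]/[HOCl] = 10^(pH − pKa) = 10^(8.1 − 7.54) = 3.631; fraction as HOCl = 1/(1 + 3.631) = 0.2159.
Free chlorine required for 0.6 ppm HOCl: 0.6 / 0.2159 = 2.778 ppm.
FC to add: 2.778 − 0.5 = 2.278 mg/L as Cl₂.
Cl₂ equivalent: 2.278 mg/L × 492,050 L = 1121 g.
Product at 12.3% available Cl: 1121 / 0.123 = 9115 g.
Volume: 9115 g ÷ 1.14 g/mL = 7995 mL.

8.00 L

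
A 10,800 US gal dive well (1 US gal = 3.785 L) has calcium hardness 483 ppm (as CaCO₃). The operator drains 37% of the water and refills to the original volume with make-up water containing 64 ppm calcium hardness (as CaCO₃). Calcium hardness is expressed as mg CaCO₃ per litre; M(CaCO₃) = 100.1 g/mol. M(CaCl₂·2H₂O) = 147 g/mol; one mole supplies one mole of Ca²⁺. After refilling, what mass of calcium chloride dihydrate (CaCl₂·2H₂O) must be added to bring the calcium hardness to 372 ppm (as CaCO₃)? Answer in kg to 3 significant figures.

Volume: 10,800 US gal × 3.785 L/gal = 40,878 L.
After draining 37% and refilling: 483 × 0.63 + 64 × 0.37 = 327.97 ppm.
Deficit to target: 372 − 327.97 = 44.03 mg/L.
As CaCO₃: 44.03 mg/L × 40,878 L = 1800 g; ÷ 100.1 = 17.98 mol Ca²⁺.
Mass: 17.98 × 147 = 2643 g.

2.64 kg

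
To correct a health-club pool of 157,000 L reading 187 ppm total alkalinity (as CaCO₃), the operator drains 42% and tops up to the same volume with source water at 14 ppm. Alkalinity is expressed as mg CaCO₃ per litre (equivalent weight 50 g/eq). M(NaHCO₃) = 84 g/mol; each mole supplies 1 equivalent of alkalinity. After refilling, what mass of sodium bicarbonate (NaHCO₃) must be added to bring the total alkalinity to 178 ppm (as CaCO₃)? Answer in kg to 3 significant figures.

16.8 kg

After draining 42% and refilling: 187 × 0.58 + 14 × 0.42 = 114.34 ppm.
Deficit to target: 178 − 114.34 = 63.66 mg/L.
As CaCO₃: 63.66 mg/L × 157,000 L = 9995 g; ÷ 50 g/eq ÷ 1 = 199.9 mol NaHCO₃.
Mass: 199.9 × 84 = 16,790 g.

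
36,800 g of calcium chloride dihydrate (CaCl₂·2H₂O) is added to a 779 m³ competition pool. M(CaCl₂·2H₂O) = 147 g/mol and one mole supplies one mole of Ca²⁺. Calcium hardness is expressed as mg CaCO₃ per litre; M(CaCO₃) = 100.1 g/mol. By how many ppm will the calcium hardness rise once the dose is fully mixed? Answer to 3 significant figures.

32.2 ppm

Volume: 779 m³ = 779,000 L.
Moles of Ca²⁺: 36,800 g ÷ 147 g/mol = 250.3 mol.
As CaCO₃: 250.3 mol × 100.1 g/mol = 25,060 g.
Rise: 25,060 g / 779,000 L × 1000 = 32.17 mg/L.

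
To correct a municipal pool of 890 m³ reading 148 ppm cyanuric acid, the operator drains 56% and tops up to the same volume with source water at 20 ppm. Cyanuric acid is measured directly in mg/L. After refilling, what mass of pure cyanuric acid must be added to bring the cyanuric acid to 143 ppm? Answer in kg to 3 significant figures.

59.3 kg

Volume: 890 m³ = 890,000 L.
After draining 56% and refilling: 148 × 0.44 + 20 × 0.56 = 76.32 ppm.
Deficit to target: 143 − 76.32 = 66.68 mg/L.
Mass: 66.68 mg/L × 890,000 L = 59,350 g cyanuric acid.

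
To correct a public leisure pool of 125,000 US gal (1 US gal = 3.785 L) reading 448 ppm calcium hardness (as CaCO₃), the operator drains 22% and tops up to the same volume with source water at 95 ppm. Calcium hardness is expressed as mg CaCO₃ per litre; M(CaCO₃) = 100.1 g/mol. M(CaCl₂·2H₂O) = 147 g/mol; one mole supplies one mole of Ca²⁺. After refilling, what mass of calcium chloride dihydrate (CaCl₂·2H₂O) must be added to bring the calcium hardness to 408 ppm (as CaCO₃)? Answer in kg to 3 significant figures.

Volume: 125,000 US gal × 3.785 L/gal = 473,125 L.
After draining 22% and refilling: 448 × 0.78 + 95 × 0.22 = 370.34 ppm.
Deficit to target: 408 − 370.34 = 37.66 mg/L.
As CaCO₃: 37.66 mg/L × 473,125 L = 17,820 g; ÷ 100.1 = 178 mol Ca²⁺.
Mass: 178 × 147 = 26,170 g.

26.2 kg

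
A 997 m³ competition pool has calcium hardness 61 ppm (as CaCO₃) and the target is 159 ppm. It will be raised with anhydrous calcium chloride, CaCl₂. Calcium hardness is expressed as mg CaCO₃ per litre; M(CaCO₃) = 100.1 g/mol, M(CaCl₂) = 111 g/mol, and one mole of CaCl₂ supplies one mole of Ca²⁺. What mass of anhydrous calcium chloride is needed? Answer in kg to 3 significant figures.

108 kg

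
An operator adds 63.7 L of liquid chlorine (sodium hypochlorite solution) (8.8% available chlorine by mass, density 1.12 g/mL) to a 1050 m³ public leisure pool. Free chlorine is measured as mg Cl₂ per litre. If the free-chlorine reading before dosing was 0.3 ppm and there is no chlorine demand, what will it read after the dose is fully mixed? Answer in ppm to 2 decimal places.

6.28 ppm

Volume: 1050 m³ = 1,050,000 L.
Mass of solution: 63.7 L × 1000 mL/L × 1.12 g/mL = 71,340 g.
Available chlorine delivered: 71,340 g × 0.088 = 6278 g as Cl₂.
Concentration rise: 6278 g / 1,050,000 L = 5.979 mg/L = 5.98 ppm.
Final FC: 0.3 + 5.98 = 6.28 ppm.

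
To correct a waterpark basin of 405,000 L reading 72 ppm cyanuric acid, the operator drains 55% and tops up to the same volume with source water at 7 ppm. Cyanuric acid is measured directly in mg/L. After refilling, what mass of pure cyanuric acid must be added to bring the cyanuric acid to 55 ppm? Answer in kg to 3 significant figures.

After draining 55% and refilling: 72 × 0.45 + 7 × 0.55 = 36.25 ppm.
Deficit to target: 55 − 36.25 = 18.75 mg/L.
Mass: 18.75 mg/L × 405,000 L = 7594 g cyanuric acid.

7.59 kg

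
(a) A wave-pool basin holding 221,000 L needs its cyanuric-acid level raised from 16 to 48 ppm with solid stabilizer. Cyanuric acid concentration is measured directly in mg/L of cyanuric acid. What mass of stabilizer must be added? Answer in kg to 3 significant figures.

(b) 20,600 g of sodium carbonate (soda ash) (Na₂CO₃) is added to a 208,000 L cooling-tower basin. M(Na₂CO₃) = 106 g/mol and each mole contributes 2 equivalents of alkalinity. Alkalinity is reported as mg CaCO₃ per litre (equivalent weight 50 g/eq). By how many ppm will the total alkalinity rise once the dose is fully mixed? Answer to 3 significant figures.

(a) 7.07 kg; (b) 93.4 ppm

(a) CYA to add: (48 − 16) = 32 mg/L × 221,000 L = 7072 g cyanuric acid.

(b) Moles of Na₂CO₃: 20,600 g ÷ 106 g/mol = 194.3 mol → 388.7 eq of alkalinity.
(b) As CaCO₃: 388.7 eq × 50 g/eq = 19,430 g.
(b) Rise: 19,430 g / 208,000 L × 1000 = 93.43 mg/L.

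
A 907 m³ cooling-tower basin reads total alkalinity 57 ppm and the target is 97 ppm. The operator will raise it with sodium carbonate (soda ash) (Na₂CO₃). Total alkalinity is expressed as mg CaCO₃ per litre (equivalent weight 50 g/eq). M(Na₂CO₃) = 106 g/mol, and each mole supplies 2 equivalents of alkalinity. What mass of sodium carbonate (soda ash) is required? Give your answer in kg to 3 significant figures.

38.5 kg

Volume: 907 m³ = 907,000 L.
Alkalinity to add: (97 − 57) = 40 mg/L as CaCO₃ × 907,000 L = 36,280 g as CaCO₃.
Equivalents: 36,280 g ÷ 50 g/eq = 725.6 eq.
Each mole of Na₂CO₃ supplies 2 eq, so 725.6 / 2 = 362.8 mol.
Mass: 362.8 mol × 106 g/mol = 38,460 g.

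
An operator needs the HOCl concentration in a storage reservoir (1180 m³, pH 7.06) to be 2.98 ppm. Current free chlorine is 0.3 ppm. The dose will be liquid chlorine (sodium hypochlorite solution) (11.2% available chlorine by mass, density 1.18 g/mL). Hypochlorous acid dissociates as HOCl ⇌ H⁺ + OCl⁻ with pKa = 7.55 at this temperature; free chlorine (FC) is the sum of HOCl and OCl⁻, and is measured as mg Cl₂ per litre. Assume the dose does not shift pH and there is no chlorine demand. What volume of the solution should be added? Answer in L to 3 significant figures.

Volume: 1180 m³ = 1,180,000 L.
[OCl⁻]/[HOCl] = 10^(pH − pKa) = 10^(7.06 − 7.55) = 0.3236; fraction as HOCl = 1/(1 + 0.3236) = 0.7555.
Free chlorine required for 2.98 ppm HOCl: 2.98 / 0.7555 = 3.944 ppm.
FC to add: 3.944 − 0.3 = 3.644 mg/L as Cl₂.
Cl₂ equivalent: 3.644 mg/L × 1,180,000 L = 4300 g.
Product at 11.2% available Cl: 4300 / 0.112 = 38,400 g.
Volume: 38,400 g ÷ 1.18 g/mL = 32,540 mL.

32.5 L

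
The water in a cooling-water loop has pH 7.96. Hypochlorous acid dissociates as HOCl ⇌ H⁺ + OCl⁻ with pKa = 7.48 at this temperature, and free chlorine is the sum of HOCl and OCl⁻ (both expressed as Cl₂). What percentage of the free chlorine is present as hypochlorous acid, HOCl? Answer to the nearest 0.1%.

24.9%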